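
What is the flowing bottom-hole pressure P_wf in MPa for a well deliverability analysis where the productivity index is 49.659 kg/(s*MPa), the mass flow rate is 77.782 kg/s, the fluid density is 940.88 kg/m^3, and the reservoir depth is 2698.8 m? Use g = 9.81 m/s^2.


Step 1: P_i = rho*g*h/1e6 = 940.88*9.81*2698.8/1e6 = 24.91001 MPa
Step 2: P_wf = P_i - mdot/PI = 24.91001 - 77.782/49.659 = 23.344 MPa
P_wf = 23.344 MPa


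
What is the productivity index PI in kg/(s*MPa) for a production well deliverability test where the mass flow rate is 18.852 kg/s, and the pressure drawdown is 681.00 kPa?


PI = mdot * 1000 / dP
PI = 18.852 * 1000 / 681.00
PI = 27.683 kg/(s*MPa)


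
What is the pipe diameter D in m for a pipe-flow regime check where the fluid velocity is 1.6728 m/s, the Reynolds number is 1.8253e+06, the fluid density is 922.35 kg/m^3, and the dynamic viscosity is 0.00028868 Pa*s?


D = Re * mu / (rho * vel)
D = 1.8253e+06 * 0.00028868 / (922.35 * 1.6728)
D = 0.34152 m


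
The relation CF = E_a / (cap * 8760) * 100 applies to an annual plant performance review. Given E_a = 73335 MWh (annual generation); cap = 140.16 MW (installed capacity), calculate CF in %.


CF = E_a / (cap * 8760) * 100
CF = 73335 / (140.16 * 8760) * 100
CF = 5.9729 %


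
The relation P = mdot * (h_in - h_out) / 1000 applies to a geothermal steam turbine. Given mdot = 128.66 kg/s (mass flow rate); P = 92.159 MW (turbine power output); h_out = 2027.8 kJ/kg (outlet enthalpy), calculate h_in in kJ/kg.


h_in = h_out + P * 1000 / mdot
h_in = 2027.8 + 92.159 * 1000 / 128.66
h_in = 2744.1 kJ/kg


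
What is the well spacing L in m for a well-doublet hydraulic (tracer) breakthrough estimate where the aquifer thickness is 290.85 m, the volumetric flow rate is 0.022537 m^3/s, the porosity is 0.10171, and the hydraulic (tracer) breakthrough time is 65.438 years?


L = sqrt(t_bt*365.25*86400*3*Qv / (pi*hr*phi))
L = sqrt(65.438*365.25*86400*3*0.022537 / (pi*290.85*0.10171))
L = 1225.7 m


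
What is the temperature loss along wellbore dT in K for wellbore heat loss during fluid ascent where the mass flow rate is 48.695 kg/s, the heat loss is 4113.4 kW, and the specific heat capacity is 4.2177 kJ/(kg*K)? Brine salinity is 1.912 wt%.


dT = Q_loss / (mdot * cp)
dT = 4113.4 / (48.695 * 4.2177)
dT = 20.028 K


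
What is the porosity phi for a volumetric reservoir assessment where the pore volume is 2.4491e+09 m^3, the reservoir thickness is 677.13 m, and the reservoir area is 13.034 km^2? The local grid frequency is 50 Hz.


phi = Vp / (A * 1e6 * hr)
phi = 2.4491e+09 / (13.034 * 1e6 * 677.13)
phi = 0.27750


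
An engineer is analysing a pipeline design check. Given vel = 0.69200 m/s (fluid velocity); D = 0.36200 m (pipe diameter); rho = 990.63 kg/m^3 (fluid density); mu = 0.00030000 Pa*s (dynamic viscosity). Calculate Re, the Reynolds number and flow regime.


Step 1: Re = rho*vel*D/mu = 990.63*0.692*0.362/0.0003 = 8.2719e+05
Step 2: Re = 8.2719e+05 > 4000, so flow is turbulent.
Re = 8.2719e+05 (turbulent)


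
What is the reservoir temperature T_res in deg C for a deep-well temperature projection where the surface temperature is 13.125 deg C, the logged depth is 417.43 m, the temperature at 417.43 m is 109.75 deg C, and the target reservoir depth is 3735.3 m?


Step 1: grad = (T_d1 - T_surf)/d1 * 1000 = (109.75 - 13.125)/417.43 * 1000 = 231.4759 deg C/km
Step 2: T_res = T_surf + grad*d2/1000 = 13.125 + 231.4759*3735.3/1000 = 877.76 deg C
T_res = 877.76 deg C


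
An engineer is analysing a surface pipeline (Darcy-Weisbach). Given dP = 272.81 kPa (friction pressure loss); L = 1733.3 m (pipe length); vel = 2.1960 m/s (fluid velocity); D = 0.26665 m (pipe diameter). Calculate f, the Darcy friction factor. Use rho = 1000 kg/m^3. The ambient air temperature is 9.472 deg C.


f = dP*1000 / ((L/D)*(rho*vel^2/2))
f = 272.81*1000 / ((1733.3/0.26665)*(1000*2.1960^2/2))
f = 0.017406


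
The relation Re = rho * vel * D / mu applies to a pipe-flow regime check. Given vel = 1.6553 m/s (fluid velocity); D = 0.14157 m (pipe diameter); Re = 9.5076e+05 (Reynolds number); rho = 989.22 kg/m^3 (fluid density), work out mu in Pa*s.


mu = rho * vel * D / Re
mu = 989.22 * 1.6553 * 0.14157 / 9.5076e+05
mu = 0.00024382 Pa*s


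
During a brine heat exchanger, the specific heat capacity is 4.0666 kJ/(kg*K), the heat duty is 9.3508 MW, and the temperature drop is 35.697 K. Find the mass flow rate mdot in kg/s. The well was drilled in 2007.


mdot = Q * 1000 / (cp * dT)
mdot = 9.3508 * 1000 / (4.0666 * 35.697)
mdot = 64.415 kg/s


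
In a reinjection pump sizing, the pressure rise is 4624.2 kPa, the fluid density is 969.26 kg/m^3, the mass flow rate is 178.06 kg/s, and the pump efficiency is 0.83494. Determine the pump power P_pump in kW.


P_pump = mdot * dP / (rho * eta)
P_pump = 178.06 * 4624.2 / (969.26 * 0.83494)
P_pump = 1017.4 kW


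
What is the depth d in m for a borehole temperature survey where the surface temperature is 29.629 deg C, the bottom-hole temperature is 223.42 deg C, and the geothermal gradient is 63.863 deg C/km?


d = (T_d - T_surf) / grad * 1000
d = (223.42 - 29.629) / 63.863 * 1000
d = 3034.5 m


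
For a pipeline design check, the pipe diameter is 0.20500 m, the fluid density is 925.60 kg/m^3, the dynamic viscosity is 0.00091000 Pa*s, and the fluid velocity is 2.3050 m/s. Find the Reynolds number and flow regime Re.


Step 1: Re = rho*vel*D/mu = 925.6*2.305*0.205/0.00091 = 4.8063e+05
Step 2: Re = 4.8063e+05 > 4000, so flow is turbulent.
Re = 4.8063e+05 (turbulent)


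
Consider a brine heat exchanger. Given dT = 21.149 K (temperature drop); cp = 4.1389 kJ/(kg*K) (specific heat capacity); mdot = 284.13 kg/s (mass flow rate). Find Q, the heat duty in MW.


Q = mdot * cp * dT / 1000
Q = 284.13 * 4.1389 * 21.149 / 1000
Q = 24.871 MW


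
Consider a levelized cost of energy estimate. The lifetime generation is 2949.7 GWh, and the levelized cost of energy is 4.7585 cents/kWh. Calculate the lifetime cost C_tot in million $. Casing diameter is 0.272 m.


C_tot = LCOE / 100 * E_tot
C_tot = 4.7585 / 100 * 2949.7
C_tot = 140.36 million $


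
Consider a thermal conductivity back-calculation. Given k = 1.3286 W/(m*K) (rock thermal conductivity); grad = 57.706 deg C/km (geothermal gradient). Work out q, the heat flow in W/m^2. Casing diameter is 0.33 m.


q = k * grad / 1000
q = 1.3286 * 57.706 / 1000
q = 0.076668 W/m^2


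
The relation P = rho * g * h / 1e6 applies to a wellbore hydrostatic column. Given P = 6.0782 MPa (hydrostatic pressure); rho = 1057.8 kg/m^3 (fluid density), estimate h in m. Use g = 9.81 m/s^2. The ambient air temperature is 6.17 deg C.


h = P * 1e6 / (g * rho)
h = 6.0782 * 1e6 / (9.81 * 1057.8)
h = 585.74 m


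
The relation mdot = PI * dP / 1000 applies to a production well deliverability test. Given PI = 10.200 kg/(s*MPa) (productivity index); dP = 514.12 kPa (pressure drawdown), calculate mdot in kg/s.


mdot = PI * dP / 1000
mdot = 10.200 * 514.12 / 1000
mdot = 5.2440 kg/s


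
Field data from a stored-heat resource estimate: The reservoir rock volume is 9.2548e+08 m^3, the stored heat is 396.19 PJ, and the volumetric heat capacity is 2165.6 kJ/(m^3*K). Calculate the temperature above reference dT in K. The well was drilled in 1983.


dT = Q_s * 1e12 / (Vr * rhoc)
dT = 396.19 * 1e12 / (9.2548e+08 * 2165.6)
dT = 197.68 K


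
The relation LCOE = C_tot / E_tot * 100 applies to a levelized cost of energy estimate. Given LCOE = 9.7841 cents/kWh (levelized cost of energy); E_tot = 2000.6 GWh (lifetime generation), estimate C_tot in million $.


C_tot = LCOE / 100 * E_tot
C_tot = 9.7841 / 100 * 2000.6
C_tot = 195.74 million $


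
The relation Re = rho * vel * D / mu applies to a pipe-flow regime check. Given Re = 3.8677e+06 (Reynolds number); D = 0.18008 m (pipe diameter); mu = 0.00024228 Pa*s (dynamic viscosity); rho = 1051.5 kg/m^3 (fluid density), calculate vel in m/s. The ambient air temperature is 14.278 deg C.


vel = Re * mu / (rho * D)
vel = 3.8677e+06 * 0.00024228 / (1051.5 * 0.18008)
vel = 4.9488 m/s


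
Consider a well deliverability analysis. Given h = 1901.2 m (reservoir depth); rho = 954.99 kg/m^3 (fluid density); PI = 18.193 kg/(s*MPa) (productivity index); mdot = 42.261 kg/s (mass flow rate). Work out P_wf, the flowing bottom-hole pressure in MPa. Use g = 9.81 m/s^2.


Step 1: P_i = rho*g*h/1e6 = 954.99*9.81*1901.2/1e6 = 17.81130 MPa
Step 2: P_wf = P_i - mdot/PI = 17.81130 - 42.261/18.193 = 15.488 MPa
P_wf = 15.488 MPa


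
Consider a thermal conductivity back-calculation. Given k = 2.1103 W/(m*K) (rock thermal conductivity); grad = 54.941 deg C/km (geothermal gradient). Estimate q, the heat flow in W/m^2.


q = k * grad / 1000
q = 2.1103 * 54.941 / 1000
q = 0.11594 W/m^2


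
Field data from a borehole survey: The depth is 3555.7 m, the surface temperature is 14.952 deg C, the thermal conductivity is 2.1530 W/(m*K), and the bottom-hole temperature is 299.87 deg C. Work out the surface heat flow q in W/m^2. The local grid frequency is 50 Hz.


Step 1: grad = (T_d - T_surf)/d * 1000 = (299.87 - 14.952)/3555.7 * 1000 = 80.12993 deg C/km
Step 2: q = k * grad / 1000 = 2.153 * 80.12993 / 1000 = 0.17252 W/m^2
q = 0.17252 W/m^2


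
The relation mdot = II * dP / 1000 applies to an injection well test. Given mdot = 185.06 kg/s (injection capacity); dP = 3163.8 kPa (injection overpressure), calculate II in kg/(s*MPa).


II = mdot * 1000 / dP
II = 185.06 * 1000 / 3163.8
II = 58.493 kg/(s*MPa)


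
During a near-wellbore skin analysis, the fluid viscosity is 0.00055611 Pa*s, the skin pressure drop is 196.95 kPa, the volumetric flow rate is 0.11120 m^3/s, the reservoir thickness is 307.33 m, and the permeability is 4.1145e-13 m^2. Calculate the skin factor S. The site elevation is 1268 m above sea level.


S = dP_s * 1000 * 2*pi*k*hr / (q*mu)
S = 196.95 * 1000 * 2*pi*4.1145e-13*307.33 / (0.11120*0.00055611)
S = 2.5304


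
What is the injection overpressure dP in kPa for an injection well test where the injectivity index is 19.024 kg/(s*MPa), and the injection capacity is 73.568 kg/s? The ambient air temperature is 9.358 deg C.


dP = mdot * 1000 / II
dP = 73.568 * 1000 / 19.024
dP = 3867.1 kPa


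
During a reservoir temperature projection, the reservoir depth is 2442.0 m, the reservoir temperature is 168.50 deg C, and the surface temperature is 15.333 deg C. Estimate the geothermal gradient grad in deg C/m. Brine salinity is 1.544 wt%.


grad = (T_res - T_surf) / d * 1000
grad = (168.50 - 15.333) / 2442.0 * 1000
grad = 62.72195 deg C/km
Convert: 62.72195 deg C/km * 0.001 = 0.062722 deg C/m
grad = 0.062722 deg C/m


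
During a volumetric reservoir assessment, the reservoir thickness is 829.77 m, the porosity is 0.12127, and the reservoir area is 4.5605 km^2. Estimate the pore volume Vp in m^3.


Vp = A * 1e6 * hr * phi
Vp = 4.5605 * 1e6 * 829.77 * 0.12127
Vp = 4.5891e+08 m^3


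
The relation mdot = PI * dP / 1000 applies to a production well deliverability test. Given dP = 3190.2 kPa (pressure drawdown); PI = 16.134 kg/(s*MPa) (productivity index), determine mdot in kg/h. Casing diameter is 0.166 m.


mdot = PI * dP / 1000
mdot = 16.134 * 3190.2 / 1000
mdot = 51.47069 kg/s
Convert: 51.47069 kg/s * 3600.0 = 1.8529e+05 kg/h
mdot = 1.8529e+05 kg/h


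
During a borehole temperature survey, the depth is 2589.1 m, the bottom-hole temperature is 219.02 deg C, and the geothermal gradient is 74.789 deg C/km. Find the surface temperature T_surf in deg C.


T_surf = T_d - grad * d / 1000
T_surf = 219.02 - 74.789 * 2589.1 / 1000
T_surf = 25.384 deg C


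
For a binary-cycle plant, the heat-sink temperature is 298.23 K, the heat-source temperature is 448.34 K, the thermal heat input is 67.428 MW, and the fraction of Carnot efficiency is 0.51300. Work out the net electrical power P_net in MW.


Step 1: eta = (1 - Tc/Th)*f = (1 - 298.23/448.34)*0.513 = 0.1717590
Step 2: P_net = eta * Q_in = 0.1717590 * 67.428 = 11.581 MW
P_net = 11.581 MW


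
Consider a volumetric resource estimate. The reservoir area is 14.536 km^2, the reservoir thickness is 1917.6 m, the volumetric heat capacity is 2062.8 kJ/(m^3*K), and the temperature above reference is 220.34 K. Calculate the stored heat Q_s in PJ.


Step 1: Vr = A*1e6*hr = 14.536*1e6*1917.6 = 2.787423e+10 m^3
Step 2: Q_s = Vr*rhoc*dT/1e12 = 2.787423e+10*2062.8*220.34/1e12 = 12669 PJ
Q_s = 12669 PJ


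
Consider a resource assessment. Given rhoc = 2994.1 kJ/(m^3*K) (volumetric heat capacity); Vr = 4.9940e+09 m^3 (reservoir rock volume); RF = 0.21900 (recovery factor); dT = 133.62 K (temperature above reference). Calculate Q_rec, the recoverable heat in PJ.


Step 1: Q_s = Vr*rhoc*dT/1e12 = 4.9940e+09*2994.1*133.62/1e12 = 1997.958 PJ
Step 2: Q_rec = Q_s * RF = 1997.958 * 0.219 = 437.55 PJ
Q_rec = 437.55 PJ


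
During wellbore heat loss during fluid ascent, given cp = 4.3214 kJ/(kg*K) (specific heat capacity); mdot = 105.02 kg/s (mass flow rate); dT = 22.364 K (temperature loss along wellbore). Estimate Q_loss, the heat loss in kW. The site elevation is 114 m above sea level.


Q_loss = mdot * cp * dT
Q_loss = 105.02 * 4.3214 * 22.364
Q_loss = 10150 kW


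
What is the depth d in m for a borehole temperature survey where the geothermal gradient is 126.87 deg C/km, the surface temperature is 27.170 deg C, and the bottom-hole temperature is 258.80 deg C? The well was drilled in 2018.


d = (T_d - T_surf) / grad * 1000
d = (258.80 - 27.170) / 126.87 * 1000
d = 1825.7 m


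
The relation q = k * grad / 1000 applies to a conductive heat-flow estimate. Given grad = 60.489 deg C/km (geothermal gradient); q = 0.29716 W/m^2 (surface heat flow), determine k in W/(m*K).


k = q * 1000 / grad
k = 0.29716 * 1000 / 60.489
k = 4.9126 W/(m*K)


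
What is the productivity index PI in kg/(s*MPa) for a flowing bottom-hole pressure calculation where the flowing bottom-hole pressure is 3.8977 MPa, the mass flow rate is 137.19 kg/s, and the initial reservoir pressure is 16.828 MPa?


PI = mdot / (P_i - P_wf)
PI = 137.19 / (16.828 - 3.8977)
PI = 10.610 kg/(s*MPa)


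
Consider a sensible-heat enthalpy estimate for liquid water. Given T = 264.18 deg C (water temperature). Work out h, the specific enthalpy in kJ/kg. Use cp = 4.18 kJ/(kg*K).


h = cp * T
h = 4.18 * 264.18
h = 1104.3 kJ/kg


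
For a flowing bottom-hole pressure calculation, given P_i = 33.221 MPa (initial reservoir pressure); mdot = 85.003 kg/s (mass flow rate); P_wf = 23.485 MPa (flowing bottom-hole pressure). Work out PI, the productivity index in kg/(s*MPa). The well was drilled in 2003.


PI = mdot / (P_i - P_wf)
PI = 85.003 / (33.221 - 23.485)
PI = 8.7308 kg/(s*MPa)


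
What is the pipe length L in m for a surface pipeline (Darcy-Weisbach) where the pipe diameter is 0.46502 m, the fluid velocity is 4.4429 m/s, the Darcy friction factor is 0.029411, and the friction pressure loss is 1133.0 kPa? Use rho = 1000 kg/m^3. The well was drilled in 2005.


L = dP*1000*D / (f*rho*vel^2/2)
L = 1133.0*1000*0.46502 / (0.029411*1000*4.4429^2/2)
L = 1815.1 m


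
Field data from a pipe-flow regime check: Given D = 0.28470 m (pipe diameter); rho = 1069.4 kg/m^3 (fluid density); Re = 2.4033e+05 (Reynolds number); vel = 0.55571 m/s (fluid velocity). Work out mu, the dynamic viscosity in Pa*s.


mu = rho * vel * D / Re
mu = 1069.4 * 0.55571 * 0.28470 / 2.4033e+05
mu = 0.00070399 Pa*s


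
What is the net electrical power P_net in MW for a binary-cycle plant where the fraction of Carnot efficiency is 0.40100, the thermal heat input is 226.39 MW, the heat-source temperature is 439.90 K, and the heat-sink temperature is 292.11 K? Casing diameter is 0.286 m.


Step 1: eta = (1 - Tc/Th)*f = (1 - 292.11/439.9)*0.401 = 0.1347211
Step 2: P_net = eta * Q_in = 0.1347211 * 226.39 = 30.500 MW
P_net = 30.500 MW


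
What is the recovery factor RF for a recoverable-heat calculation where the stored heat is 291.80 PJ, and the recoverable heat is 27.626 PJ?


RF = Q_rec / Q_s
RF = 27.626 / 291.80
RF = 0.094674


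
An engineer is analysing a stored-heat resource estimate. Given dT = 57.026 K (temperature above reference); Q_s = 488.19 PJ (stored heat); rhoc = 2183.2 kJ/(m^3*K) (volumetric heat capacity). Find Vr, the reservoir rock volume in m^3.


Vr = Q_s * 1e12 / (rhoc * dT)
Vr = 488.19 * 1e12 / (2183.2 * 57.026)
Vr = 3.9212e+09 m^3


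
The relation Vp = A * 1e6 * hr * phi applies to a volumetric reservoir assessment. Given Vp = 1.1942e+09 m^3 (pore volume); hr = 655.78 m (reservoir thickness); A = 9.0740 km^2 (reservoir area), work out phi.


phi = Vp / (A * 1e6 * hr)
phi = 1.1942e+09 / (9.0740 * 1e6 * 655.78)
phi = 0.20069


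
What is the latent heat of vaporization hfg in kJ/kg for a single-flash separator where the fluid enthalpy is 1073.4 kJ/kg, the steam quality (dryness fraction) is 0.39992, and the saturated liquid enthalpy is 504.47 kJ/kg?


hfg = (h - hf) / x
hfg = (1073.4 - 504.47) / 0.39992
hfg = 1422.6 kJ/kg


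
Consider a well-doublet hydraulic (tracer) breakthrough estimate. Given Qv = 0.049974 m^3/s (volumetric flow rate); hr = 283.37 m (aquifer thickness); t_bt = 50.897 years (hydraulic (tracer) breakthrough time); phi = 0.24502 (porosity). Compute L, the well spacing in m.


L = sqrt(t_bt*365.25*86400*3*Qv / (pi*hr*phi))
L = sqrt(50.897*365.25*86400*3*0.049974 / (pi*283.37*0.24502))
L = 1050.7 m


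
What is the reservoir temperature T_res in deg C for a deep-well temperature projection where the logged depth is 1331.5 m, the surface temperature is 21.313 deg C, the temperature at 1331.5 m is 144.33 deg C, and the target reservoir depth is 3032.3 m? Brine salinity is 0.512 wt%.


Step 1: grad = (T_d1 - T_surf)/d1 * 1000 = (144.33 - 21.313)/1331.5 * 1000 = 92.38979 deg C/km
Step 2: T_res = T_surf + grad*d2/1000 = 21.313 + 92.38979*3032.3/1000 = 301.47 deg C
T_res = 301.47 deg C


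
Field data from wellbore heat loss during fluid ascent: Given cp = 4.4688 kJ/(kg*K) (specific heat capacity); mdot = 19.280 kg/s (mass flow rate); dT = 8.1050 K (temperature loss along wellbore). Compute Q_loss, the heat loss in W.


Q_loss = mdot * cp * dT
Q_loss = 19.280 * 4.4688 * 8.1050
Q_loss = 698.3144 kW
Convert: 698.3144 kW * 1000.0 = 6.9831e+05 W
Q_loss = 6.9831e+05 W


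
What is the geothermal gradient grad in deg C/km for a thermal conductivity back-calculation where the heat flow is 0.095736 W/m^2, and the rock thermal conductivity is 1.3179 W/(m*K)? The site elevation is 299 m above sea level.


grad = q / k * 1000
grad = 0.095736 / 1.3179 * 1000
grad = 72.643 deg C/km


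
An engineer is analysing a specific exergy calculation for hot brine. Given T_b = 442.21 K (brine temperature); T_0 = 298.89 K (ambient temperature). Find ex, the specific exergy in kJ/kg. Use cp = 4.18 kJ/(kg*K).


ex = cp * ((T_b - T_0) - T_0 * ln(T_b/T_0))
ex = 4.18 * ((442.21 - 298.89) - 298.89 * ln(442.21/298.89))
ex = 109.69 kJ/kg


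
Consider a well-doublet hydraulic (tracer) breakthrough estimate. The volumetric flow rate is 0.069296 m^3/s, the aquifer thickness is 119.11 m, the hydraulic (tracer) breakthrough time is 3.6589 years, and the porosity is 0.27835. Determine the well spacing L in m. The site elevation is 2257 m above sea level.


L = sqrt(t_bt*365.25*86400*3*Qv / (pi*hr*phi))
L = sqrt(3.6589*365.25*86400*3*0.069296 / (pi*119.11*0.27835))
L = 480.06 m


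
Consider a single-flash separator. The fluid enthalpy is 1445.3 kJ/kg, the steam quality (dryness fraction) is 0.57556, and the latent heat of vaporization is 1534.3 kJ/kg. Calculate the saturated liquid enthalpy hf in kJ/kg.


hf = h - x * hfg
hf = 1445.3 - 0.57556 * 1534.3
hf = 562.22 kJ/kg


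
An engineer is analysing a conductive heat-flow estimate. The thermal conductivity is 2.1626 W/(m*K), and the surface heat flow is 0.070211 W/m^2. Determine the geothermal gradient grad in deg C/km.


grad = q * 1000 / k
grad = 0.070211 * 1000 / 2.1626
grad = 32.466 deg C/km


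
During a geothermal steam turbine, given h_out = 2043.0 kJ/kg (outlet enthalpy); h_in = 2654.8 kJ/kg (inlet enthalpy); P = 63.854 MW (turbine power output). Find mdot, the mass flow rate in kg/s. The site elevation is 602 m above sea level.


mdot = P * 1000 / (h_in - h_out)
mdot = 63.854 * 1000 / (2654.8 - 2043.0)
mdot = 104.37 kg/s


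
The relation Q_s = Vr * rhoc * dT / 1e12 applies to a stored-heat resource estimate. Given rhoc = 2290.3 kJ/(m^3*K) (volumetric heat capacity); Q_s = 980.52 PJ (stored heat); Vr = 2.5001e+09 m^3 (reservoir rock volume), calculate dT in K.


dT = Q_s * 1e12 / (Vr * rhoc)
dT = 980.52 * 1e12 / (2.5001e+09 * 2290.3)
dT = 171.24 K


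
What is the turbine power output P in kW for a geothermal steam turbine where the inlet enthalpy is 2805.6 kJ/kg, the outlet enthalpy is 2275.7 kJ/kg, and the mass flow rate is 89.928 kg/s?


P = mdot * (h_in - h_out) / 1000
P = 89.928 * (2805.6 - 2275.7) / 1000
P = 47.65285 MW
Convert: 47.65285 MW * 1000.0 = 47653 kW
P = 47653 kW


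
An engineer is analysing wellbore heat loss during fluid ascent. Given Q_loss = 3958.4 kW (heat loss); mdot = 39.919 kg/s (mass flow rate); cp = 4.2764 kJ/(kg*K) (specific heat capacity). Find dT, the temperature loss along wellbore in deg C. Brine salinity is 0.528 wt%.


dT = Q_loss / (mdot * cp)
dT = 3958.4 / (39.919 * 4.2764)
dT = 23.18792 K
Convert (temperature difference, 1 K = 1 deg C): 23.18792 K = 23.18792 deg C
dT = 23.188 deg C


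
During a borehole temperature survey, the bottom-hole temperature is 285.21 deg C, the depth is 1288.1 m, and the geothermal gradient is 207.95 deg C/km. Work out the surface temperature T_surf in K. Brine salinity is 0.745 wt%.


T_surf = T_d - grad * d / 1000
T_surf = 285.21 - 207.95 * 1288.1 / 1000
T_surf = 17.34960 deg C
Convert to K: 17.34960 + 273.15 = 290.50 K
T_surf = 290.50 K


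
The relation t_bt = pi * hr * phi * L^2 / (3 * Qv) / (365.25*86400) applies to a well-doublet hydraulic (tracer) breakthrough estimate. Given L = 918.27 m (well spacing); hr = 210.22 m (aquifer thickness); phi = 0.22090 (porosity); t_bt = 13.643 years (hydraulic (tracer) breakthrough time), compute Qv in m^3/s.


Qv = pi*hr*phi*L^2 / (3*t_bt*365.25*86400)
Qv = pi*210.22*0.22090*918.27^2 / (3*13.643*365.25*86400)
Qv = 0.095241 m^3/s


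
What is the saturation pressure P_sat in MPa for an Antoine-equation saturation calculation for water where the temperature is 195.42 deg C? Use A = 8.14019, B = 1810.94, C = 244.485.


P_sat = 10^(A - B/(C + T)) / 760 * 0.101325
P_sat = 10^(8.14019 - 1810.94/(244.485 + 195.42)) / 760 * 0.101325
P_sat = 1.4074 MPa


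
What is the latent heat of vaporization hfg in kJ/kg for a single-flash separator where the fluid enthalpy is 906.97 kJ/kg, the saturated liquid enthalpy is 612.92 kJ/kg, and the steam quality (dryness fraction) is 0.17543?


hfg = (h - hf) / x
hfg = (906.97 - 612.92) / 0.17543
hfg = 1676.2 kJ/kg


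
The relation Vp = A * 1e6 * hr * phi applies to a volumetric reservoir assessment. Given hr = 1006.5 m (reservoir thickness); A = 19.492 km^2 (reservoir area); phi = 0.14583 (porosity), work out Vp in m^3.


Vp = A * 1e6 * hr * phi
Vp = 19.492 * 1e6 * 1006.5 * 0.14583
Vp = 2.8610e+09 m^3


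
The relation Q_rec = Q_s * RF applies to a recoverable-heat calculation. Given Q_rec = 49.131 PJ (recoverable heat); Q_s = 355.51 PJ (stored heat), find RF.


RF = Q_rec / Q_s
RF = 49.131 / 355.51
RF = 0.13820


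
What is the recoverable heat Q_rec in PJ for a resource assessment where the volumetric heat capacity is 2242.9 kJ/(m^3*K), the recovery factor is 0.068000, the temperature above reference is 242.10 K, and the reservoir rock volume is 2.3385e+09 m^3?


Step 1: Q_s = Vr*rhoc*dT/1e12 = 2.3385e+09*2242.9*242.1/1e12 = 1269.820 PJ
Step 2: Q_rec = Q_s * RF = 1269.820 * 0.068 = 86.348 PJ
Q_rec = 86.348 PJ


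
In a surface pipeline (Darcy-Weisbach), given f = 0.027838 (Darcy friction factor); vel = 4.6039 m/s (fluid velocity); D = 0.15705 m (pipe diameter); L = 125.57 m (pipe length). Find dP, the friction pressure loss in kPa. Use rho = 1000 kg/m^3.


dP = f * (L/D) * (rho*vel^2/2) / 1000
dP = 0.027838 * (125.57/0.15705) * (1000*4.6039^2/2) / 1000
dP = 235.89 kPa


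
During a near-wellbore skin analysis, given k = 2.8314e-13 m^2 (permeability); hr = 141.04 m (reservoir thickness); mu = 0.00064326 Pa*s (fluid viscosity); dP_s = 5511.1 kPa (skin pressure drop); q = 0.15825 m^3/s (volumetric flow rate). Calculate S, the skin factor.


S = dP_s * 1000 * 2*pi*k*hr / (q*mu)
S = 5511.1 * 1000 * 2*pi*2.8314e-13*141.04 / (0.15825*0.00064326)
S = 13.584


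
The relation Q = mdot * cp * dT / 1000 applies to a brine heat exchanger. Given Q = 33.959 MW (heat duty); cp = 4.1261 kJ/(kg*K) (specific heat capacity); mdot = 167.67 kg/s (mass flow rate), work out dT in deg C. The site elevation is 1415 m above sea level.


dT = Q * 1000 / (mdot * cp)
dT = 33.959 * 1000 / (167.67 * 4.1261)
dT = 49.08624 K
Convert (temperature difference, 1 K = 1 deg C): 49.08624 K = 49.08624 deg C
dT = 49.086 deg C


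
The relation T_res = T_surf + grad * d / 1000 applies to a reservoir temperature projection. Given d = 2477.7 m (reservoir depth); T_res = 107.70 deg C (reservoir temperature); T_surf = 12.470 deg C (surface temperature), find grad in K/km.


grad = (T_res - T_surf) / d * 1000
grad = (107.70 - 12.470) / 2477.7 * 1000
grad = 38.43484 deg C/km
Convert: 38.43484 deg C/km * 1.0 = 38.435 K/km
grad = 38.435 K/km


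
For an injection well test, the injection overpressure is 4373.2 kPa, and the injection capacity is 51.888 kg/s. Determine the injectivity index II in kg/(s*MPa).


II = mdot * 1000 / dP
II = 51.888 * 1000 / 4373.2
II = 11.865 kg/(s*MPa)


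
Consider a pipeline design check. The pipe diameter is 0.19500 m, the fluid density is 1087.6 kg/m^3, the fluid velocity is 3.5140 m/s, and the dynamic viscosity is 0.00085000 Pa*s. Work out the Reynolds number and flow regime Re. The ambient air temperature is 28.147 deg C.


Step 1: Re = rho*vel*D/mu = 1087.6*3.514*0.195/0.00085 = 8.7677e+05
Step 2: Re = 8.7677e+05 > 4000, so flow is turbulent.
Re = 8.7677e+05 (turbulent)


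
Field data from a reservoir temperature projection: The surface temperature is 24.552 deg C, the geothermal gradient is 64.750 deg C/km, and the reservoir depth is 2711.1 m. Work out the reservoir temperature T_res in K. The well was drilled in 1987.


T_res = T_surf + grad * d / 1000
T_res = 24.552 + 64.750 * 2711.1 / 1000
T_res = 200.0957 deg C
Convert to K: 200.0957 + 273.15 = 473.25 K
T_res = 473.25 K


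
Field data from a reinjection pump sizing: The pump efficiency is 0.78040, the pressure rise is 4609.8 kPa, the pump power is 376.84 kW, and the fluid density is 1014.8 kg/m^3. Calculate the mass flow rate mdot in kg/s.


mdot = P_pump * rho * eta / dP
mdot = 376.84 * 1014.8 * 0.78040 / 4609.8
mdot = 64.740 kg/s


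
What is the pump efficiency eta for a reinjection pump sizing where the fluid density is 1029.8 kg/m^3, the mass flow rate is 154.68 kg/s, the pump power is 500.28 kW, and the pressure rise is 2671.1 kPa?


eta = mdot * dP / (rho * P_pump)
eta = 154.68 * 2671.1 / (1029.8 * 500.28)
eta = 0.80197


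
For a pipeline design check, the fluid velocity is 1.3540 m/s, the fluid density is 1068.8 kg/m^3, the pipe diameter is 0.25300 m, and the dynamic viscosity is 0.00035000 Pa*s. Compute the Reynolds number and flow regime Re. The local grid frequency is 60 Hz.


Step 1: Re = rho*vel*D/mu = 1068.8*1.354*0.253/0.00035 = 1.0461e+06
Step 2: Re = 1.0461e+06 > 4000, so flow is turbulent.
Re = 1.0461e+06 (turbulent)


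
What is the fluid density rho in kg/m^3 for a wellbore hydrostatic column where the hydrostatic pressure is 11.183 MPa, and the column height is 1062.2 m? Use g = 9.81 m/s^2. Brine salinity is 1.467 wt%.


rho = P * 1e6 / (g * h)
rho = 11.183 * 1e6 / (9.81 * 1062.2)
rho = 1073.2 kg/m^3


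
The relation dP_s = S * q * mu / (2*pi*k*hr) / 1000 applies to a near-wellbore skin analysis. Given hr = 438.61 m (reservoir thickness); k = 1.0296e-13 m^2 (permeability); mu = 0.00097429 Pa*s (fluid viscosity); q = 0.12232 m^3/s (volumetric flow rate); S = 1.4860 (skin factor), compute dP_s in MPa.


dP_s = S * q * mu / (2*pi*k*hr) / 1000
dP_s = 1.4860 * 0.12232 * 0.00097429 / (2*pi*1.0296e-13*438.61) / 1000
dP_s = 624.1336 kPa
Convert: 624.1336 kPa * 0.001 = 0.62413 MPa
dP_s = 0.62413 MPa


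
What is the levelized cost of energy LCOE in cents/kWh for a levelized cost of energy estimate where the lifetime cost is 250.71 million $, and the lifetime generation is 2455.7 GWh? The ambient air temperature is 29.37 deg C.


LCOE = C_tot / E_tot * 100
LCOE = 250.71 / 2455.7 * 100
LCOE = 10.209 cents/kWh


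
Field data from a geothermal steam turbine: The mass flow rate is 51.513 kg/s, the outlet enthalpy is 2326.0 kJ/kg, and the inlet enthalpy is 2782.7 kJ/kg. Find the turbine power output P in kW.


P = mdot * (h_in - h_out) / 1000
P = 51.513 * (2782.7 - 2326.0) / 1000
P = 23.52599 MW
Convert: 23.52599 MW * 1000.0 = 23526 kW
P = 23526 kW


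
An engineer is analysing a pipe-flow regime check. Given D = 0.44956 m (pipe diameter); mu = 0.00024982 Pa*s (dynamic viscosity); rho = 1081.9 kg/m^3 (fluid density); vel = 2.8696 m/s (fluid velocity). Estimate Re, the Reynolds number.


Re = rho * vel * D / mu
Re = 1081.9 * 2.8696 * 0.44956 / 0.00024982
Re = 5.5869e+06


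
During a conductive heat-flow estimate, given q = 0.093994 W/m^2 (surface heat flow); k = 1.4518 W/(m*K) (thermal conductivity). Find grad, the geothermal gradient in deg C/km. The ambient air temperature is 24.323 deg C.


grad = q * 1000 / k
grad = 0.093994 * 1000 / 1.4518
grad = 64.743 deg C/km


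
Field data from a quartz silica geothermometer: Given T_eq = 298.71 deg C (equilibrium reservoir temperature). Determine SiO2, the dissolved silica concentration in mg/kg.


SiO2 = 10^(5.19 - 1309/(T_eq + 273.15))
SiO2 = 10^(5.19 - 1309/(298.71 + 273.15))
SiO2 = 796.12 mg/kg


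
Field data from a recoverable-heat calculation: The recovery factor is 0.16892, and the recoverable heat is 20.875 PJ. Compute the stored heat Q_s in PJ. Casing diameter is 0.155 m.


Q_s = Q_rec / RF
Q_s = 20.875 / 0.16892
Q_s = 123.58 PJ


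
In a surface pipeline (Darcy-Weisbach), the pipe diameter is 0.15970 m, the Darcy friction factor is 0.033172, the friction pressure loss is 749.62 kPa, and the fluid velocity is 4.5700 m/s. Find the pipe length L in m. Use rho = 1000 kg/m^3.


L = dP*1000*D / (f*rho*vel^2/2)
L = 749.62*1000*0.15970 / (0.033172*1000*4.5700^2/2)
L = 345.60 m


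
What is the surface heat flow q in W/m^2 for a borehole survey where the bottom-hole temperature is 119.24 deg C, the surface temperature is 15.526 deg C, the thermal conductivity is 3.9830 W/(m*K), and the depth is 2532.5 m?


Step 1: grad = (T_d - T_surf)/d * 1000 = (119.24 - 15.526)/2532.5 * 1000 = 40.95321 deg C/km
Step 2: q = k * grad / 1000 = 3.983 * 40.95321 / 1000 = 0.16312 W/m^2
q = 0.16312 W/m^2


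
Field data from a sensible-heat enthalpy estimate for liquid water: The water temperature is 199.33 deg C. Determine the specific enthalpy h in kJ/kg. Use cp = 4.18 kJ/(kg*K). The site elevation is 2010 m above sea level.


h = cp * T
h = 4.18 * 199.33
h = 833.20 kJ/kg


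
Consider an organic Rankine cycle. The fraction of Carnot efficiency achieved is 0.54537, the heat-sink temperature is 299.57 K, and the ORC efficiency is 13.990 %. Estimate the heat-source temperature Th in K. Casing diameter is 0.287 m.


Th = Tc / (1 - (eta_orc/100)/f)
Th = 299.57 / (1 - (13.990/100)/0.54537)
Th = 402.93 K


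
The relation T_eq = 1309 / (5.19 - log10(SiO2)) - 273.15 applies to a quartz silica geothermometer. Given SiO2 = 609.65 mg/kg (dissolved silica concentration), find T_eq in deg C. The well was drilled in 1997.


T_eq = 1309 / (5.19 - log10(SiO2)) - 273.15
T_eq = 1309 / (5.19 - log10(609.65)) - 273.15
T_eq = 271.15 deg C


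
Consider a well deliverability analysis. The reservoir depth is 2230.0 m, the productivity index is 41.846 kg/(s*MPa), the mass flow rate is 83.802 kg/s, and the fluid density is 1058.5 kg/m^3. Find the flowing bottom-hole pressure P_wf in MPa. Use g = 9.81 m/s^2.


Step 1: P_i = rho*g*h/1e6 = 1058.5*9.81*2230.0/1e6 = 23.15606 MPa
Step 2: P_wf = P_i - mdot/PI = 23.15606 - 83.802/41.846 = 21.153 MPa
P_wf = 21.153 MPa


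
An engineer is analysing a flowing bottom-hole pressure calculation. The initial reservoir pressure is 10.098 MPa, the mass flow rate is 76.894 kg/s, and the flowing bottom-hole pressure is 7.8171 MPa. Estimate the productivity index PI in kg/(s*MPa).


PI = mdot / (P_i - P_wf)
PI = 76.894 / (10.098 - 7.8171)
PI = 33.712 kg/(s*MPa)


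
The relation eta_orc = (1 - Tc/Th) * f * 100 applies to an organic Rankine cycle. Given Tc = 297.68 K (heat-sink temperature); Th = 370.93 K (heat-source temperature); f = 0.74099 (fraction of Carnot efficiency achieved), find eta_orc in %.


eta_orc = (1 - Tc/Th) * f * 100
eta_orc = (1 - 297.68/370.93) * 0.74099 * 100
eta_orc = 14.633 %


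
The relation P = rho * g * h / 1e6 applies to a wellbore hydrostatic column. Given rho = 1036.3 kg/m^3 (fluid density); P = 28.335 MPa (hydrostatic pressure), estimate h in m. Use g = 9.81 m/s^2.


h = P * 1e6 / (g * rho)
h = 28.335 * 1e6 / (9.81 * 1036.3)
h = 2787.2 m


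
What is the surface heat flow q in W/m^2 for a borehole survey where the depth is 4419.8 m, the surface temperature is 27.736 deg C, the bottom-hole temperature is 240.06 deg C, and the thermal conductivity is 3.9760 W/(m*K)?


Step 1: grad = (T_d - T_surf)/d * 1000 = (240.06 - 27.736)/4419.8 * 1000 = 48.03928 deg C/km
Step 2: q = k * grad / 1000 = 3.976 * 48.03928 / 1000 = 0.19100 W/m^2
q = 0.19100 W/m^2


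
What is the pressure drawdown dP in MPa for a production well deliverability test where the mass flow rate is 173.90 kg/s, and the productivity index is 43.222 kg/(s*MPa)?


dP = mdot * 1000 / PI
dP = 173.90 * 1000 / 43.222
dP = 4023.414 kPa
Convert: 4023.414 kPa * 0.001 = 4.0234 MPa
dP = 4.0234 MPa


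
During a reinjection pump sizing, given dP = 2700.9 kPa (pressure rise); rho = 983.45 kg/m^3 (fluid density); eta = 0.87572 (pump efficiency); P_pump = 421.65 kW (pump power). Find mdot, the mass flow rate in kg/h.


mdot = P_pump * rho * eta / dP
mdot = 421.65 * 983.45 * 0.87572 / 2700.9
mdot = 134.4501 kg/s
Convert: 134.4501 kg/s * 3600.0 = 4.8402e+05 kg/h
mdot = 4.8402e+05 kg/h


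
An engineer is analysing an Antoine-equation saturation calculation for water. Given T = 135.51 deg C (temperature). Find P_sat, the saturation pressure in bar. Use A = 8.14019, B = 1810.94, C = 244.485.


P_sat = 10^(A - B/(C + T)) / 760 * 0.101325
P_sat = 10^(8.14019 - 1810.94/(244.485 + 135.51)) / 760 * 0.101325
P_sat = 0.3157903 MPa
Convert: 0.3157903 MPa * 10.0 = 3.1579 bar
P_sat = 3.1579 bar


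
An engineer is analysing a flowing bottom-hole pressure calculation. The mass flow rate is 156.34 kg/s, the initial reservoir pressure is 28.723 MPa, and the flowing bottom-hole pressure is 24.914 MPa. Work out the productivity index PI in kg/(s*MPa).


PI = mdot / (P_i - P_wf)
PI = 156.34 / (28.723 - 24.914)
PI = 41.045 kg/(s*MPa)


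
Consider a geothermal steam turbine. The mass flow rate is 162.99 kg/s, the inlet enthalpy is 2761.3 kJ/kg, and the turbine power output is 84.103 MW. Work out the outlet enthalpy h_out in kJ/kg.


h_out = h_in - P * 1000 / mdot
h_out = 2761.3 - 84.103 * 1000 / 162.99
h_out = 2245.3 kJ/kg


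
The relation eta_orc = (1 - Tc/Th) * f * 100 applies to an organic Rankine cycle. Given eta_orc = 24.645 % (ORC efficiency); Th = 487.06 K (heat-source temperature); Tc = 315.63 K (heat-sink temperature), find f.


f = (eta_orc/100) / (1 - Tc/Th)
f = (24.645/100) / (1 - 315.63/487.06)
f = 0.70020


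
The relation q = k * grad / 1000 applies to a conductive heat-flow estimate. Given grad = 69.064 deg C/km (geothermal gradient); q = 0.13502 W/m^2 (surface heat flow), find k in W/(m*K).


k = q * 1000 / grad
k = 0.13502 * 1000 / 69.064
k = 1.9550 W/(m*K)


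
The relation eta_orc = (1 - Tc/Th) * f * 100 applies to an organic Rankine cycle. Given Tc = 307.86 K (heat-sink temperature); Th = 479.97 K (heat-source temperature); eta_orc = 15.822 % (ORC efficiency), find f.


f = (eta_orc/100) / (1 - Tc/Th)
f = (15.822/100) / (1 - 307.86/479.97)
f = 0.44123


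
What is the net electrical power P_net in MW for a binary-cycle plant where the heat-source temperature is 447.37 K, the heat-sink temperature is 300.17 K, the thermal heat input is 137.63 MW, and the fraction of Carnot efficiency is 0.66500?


Step 1: eta = (1 - Tc/Th)*f = (1 - 300.17/447.37)*0.665 = 0.2188077
Step 2: P_net = eta * Q_in = 0.2188077 * 137.63 = 30.115 MW
P_net = 30.115 MW


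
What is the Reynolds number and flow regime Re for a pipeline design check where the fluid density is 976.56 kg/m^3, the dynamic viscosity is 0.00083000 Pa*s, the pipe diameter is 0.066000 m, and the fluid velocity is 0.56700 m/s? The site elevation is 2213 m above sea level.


Step 1: Re = rho*vel*D/mu = 976.56*0.567*0.066/0.00083 = 44030
Step 2: Re = 44030 > 4000, so flow is turbulent.
Re = 44030 (turbulent)


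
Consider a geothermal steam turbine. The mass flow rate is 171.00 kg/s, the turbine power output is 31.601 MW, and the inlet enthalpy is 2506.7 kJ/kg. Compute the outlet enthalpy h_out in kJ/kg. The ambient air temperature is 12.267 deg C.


h_out = h_in - P * 1000 / mdot
h_out = 2506.7 - 31.601 * 1000 / 171.00
h_out = 2321.9 kJ/kg


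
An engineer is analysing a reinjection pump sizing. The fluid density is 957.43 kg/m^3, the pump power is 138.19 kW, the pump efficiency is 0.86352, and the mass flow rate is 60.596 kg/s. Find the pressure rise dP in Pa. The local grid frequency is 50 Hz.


dP = P_pump * rho * eta / mdot
dP = 138.19 * 957.43 * 0.86352 / 60.596
dP = 1885.437 kPa
Convert: 1885.437 kPa * 1000.0 = 1.8854e+06 Pa
dP = 1.8854e+06 Pa


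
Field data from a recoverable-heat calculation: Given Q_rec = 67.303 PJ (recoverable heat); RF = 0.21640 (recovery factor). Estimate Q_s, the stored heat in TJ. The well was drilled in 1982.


Q_s = Q_rec / RF
Q_s = 67.303 / 0.21640
Q_s = 311.0120 PJ
Convert: 311.0120 PJ * 1000.0 = 3.1101e+05 TJ
Q_s = 3.1101e+05 TJ


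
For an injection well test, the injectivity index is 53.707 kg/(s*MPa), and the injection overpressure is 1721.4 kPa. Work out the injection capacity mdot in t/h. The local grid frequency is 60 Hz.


mdot = II * dP / 1000
mdot = 53.707 * 1721.4 / 1000
mdot = 92.45123 kg/s
Convert: 92.45123 kg/s * 3.6 = 332.82 t/h
mdot = 332.82 t/h


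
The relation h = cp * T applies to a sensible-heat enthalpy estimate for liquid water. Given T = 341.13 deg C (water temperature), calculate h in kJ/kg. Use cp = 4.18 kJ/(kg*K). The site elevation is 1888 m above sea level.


h = cp * T
h = 4.18 * 341.13
h = 1425.9 kJ/kg


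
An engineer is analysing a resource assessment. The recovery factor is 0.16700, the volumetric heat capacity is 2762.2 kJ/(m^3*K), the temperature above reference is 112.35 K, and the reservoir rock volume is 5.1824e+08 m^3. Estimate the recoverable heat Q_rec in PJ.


Step 1: Q_s = Vr*rhoc*dT/1e12 = 5.1824e+08*2762.2*112.35/1e12 = 160.8271 PJ
Step 2: Q_rec = Q_s * RF = 160.8271 * 0.167 = 26.858 PJ
Q_rec = 26.858 PJ


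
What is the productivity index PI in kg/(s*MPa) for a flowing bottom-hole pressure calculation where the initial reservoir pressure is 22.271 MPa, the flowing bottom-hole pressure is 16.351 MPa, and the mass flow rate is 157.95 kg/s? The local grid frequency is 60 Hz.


PI = mdot / (P_i - P_wf)
PI = 157.95 / (22.271 - 16.351)
PI = 26.681 kg/(s*MPa)


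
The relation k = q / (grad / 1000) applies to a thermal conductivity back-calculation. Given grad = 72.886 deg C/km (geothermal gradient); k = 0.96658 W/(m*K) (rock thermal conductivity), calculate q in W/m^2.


q = k * grad / 1000
q = 0.96658 * 72.886 / 1000
q = 0.070450 W/m^2
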